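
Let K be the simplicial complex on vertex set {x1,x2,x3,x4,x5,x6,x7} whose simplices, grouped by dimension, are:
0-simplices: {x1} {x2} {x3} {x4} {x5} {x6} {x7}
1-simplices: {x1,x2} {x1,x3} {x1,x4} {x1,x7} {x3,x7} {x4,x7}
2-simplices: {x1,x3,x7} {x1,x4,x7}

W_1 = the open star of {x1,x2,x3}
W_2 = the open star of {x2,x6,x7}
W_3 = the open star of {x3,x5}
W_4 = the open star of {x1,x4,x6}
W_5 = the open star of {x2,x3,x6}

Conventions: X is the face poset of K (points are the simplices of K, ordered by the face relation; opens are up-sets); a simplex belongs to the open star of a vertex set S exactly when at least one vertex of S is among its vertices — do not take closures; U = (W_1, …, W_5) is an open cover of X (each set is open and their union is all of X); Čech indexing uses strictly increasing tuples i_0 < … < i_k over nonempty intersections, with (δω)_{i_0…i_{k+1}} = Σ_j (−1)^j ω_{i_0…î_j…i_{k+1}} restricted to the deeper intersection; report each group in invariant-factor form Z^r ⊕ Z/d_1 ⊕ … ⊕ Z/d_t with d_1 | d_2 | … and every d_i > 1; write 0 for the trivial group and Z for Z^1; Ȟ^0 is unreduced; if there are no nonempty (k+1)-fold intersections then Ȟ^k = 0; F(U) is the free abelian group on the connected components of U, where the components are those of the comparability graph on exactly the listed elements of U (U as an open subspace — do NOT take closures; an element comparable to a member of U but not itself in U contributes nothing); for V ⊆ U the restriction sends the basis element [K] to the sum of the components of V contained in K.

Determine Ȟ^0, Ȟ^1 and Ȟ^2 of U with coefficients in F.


nonempty intersections:
  W1={{x1},{x2},{x3},{x1,x2},{x1,x3},{x1,x4},{x1,x7},{x3,x7},{x1,x3,x7},{x1,x4,x7}} W2={{x2},{x6},{x7},{x1,x2},{x1,x7},{x3,x7},{x4,x7},{x1,x3,x7},{x1,x4,x7}} W3={{x3},{x5},{x1,x3},{x3,x7},{x1,x3,x7}} W4={{x1},{x4},{x6},{x1,x2},{x1,x3},{x1,x4},{x1,x7},{x4,x7},{x1,x3,x7},{x1,x4,x7}} W5={{x2},{x3},{x6},{x1,x2},{x1,x3},{x3,x7},{x1,x3,x7}}
  W12={{x2},{x1,x2},{x1,x7},{x3,x7},{x1,x3,x7},{x1,x4,x7}} W13={{x3},{x1,x3},{x3,x7},{x1,x3,x7}} W14={{x1},{x1,x2},{x1,x3},{x1,x4},{x1,x7},{x1,x3,x7},{x1,x4,x7}} W15={{x2},{x3},{x1,x2},{x1,x3},{x3,x7},{x1,x3,x7}} W23={{x3,x7},{x1,x3,x7}} W24={{x6},{x1,x2},{x1,x7},{x4,x7},{x1,x3,x7},{x1,x4,x7}} W25={{x2},{x6},{x1,x2},{x3,x7},{x1,x3,x7}} W34={{x1,x3},{x1,x3,x7}} W35={{x3},{x1,x3},{x3,x7},{x1,x3,x7}} W45={{x6},{x1,x2},{x1,x3},{x1,x3,x7}}
  W123={{x3,x7},{x1,x3,x7}} W124={{x1,x2},{x1,x7},{x1,x3,x7},{x1,x4,x7}} W125={{x2},{x1,x2},{x3,x7},{x1,x3,x7}} W134={{x1,x3},{x1,x3,x7}} W135={{x3},{x1,x3},{x3,x7},{x1,x3,x7}} W145={{x1,x2},{x1,x3},{x1,x3,x7}} W234={{x1,x3,x7}} W235={{x3,x7},{x1,x3,x7}} W245={{x6},{x1,x2},{x1,x3,x7}} W345={{x1,x3},{x1,x3,x7}}
  W1234={{x1,x3,x7}} W1235={{x3,x7},{x1,x3,x7}} W1245={{x1,x2},{x1,x3,x7}} W1345={{x1,x3},{x1,x3,x7}} W2345={{x1,x3,x7}}
  W12345={{x1,x3,x7}}
components per intersection:
  W1: {{x1},{x2},{x3},{x1,x2},{x1,x3},{x1,x4},{x1,x7},{x3,x7},{x1,x3,x7},{x1,x4,x7}}
  W2: {{x2},{x1,x2}} {{x6}} {{x7},{x1,x7},{x3,x7},{x4,x7},{x1,x3,x7},{x1,x4,x7}}
  W3: {{x3},{x1,x3},{x3,x7},{x1,x3,x7}} {{x5}}
  W4: {{x1},{x4},{x1,x2},{x1,x3},{x1,x4},{x1,x7},{x4,x7},{x1,x3,x7},{x1,x4,x7}} {{x6}}
  W5: {{x2},{x1,x2}} {{x3},{x1,x3},{x3,x7},{x1,x3,x7}} {{x6}}
  W12: {{x2},{x1,x2}} {{x1,x7},{x3,x7},{x1,x3,x7},{x1,x4,x7}}
  W13: {{x3},{x1,x3},{x3,x7},{x1,x3,x7}}
  W14: {{x1},{x1,x2},{x1,x3},{x1,x4},{x1,x7},{x1,x3,x7},{x1,x4,x7}}
  W15: {{x2},{x1,x2}} {{x3},{x1,x3},{x3,x7},{x1,x3,x7}}
  W23: {{x3,x7},{x1,x3,x7}}
  W24: {{x6}} {{x1,x2}} {{x1,x7},{x4,x7},{x1,x3,x7},{x1,x4,x7}}
  W25: {{x2},{x1,x2}} {{x6}} {{x3,x7},{x1,x3,x7}}
  W34: {{x1,x3},{x1,x3,x7}}
  W35: {{x3},{x1,x3},{x3,x7},{x1,x3,x7}}
  W45: {{x6}} {{x1,x2}} {{x1,x3},{x1,x3,x7}}
  W123: {{x3,x7},{x1,x3,x7}}
  W124: {{x1,x2}} {{x1,x7},{x1,x3,x7},{x1,x4,x7}}
  W125: {{x2},{x1,x2}} {{x3,x7},{x1,x3,x7}}
  W134: {{x1,x3},{x1,x3,x7}}
  W135: {{x3},{x1,x3},{x3,x7},{x1,x3,x7}}
  W145: {{x1,x2}} {{x1,x3},{x1,x3,x7}}
  W234: {{x1,x3,x7}}
  W235: {{x3,x7},{x1,x3,x7}}
  W245: {{x6}} {{x1,x2}} {{x1,x3,x7}}
  W345: {{x1,x3},{x1,x3,x7}}
  W1234: {{x1,x3,x7}}
  W1235: {{x3,x7},{x1,x3,x7}}
  W1245: {{x1,x2}} {{x1,x3,x7}}
  W1345: {{x1,x3},{x1,x3,x7}}
  W2345: {{x1,x3,x7}}
  W12345: {{x1,x3,x7}}
C dims 11,18,15,6; δ0: rk 8, SNF 1^8; δ1: rk 10, SNF 1^10; δ2: rk 5, SNF 1^5
Ȟ^0: (11−8)−0=3 ⇒ Z^3
Ȟ^1: (18−10)−8=0 ⇒ 0
Ȟ^2: (15−5)−10=0 ⇒ 0

Ȟ^0(U;F) ≅ Z^3, Ȟ^1(U;F) ≅ 0, Ȟ^2(U;F) ≅ 0


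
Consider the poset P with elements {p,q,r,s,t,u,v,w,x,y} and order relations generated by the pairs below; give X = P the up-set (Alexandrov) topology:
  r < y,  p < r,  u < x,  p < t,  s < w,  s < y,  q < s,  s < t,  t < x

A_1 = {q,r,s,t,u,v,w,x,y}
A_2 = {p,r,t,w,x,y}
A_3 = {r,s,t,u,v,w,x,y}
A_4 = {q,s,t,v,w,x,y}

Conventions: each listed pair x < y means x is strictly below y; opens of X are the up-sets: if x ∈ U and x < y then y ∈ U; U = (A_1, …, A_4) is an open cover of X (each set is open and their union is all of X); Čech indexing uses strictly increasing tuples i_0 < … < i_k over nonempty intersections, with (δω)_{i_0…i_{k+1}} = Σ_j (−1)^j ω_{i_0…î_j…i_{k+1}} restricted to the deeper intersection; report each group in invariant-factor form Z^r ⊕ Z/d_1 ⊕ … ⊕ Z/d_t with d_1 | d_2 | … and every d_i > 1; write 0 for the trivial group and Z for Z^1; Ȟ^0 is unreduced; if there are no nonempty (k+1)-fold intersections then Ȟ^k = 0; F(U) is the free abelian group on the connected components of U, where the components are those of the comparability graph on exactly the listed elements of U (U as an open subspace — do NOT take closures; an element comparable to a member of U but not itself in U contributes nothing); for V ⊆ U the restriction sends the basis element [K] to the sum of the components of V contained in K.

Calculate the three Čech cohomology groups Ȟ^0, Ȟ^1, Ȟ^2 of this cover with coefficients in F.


nerve simplices:
  A12={r,t,w,x,y} A13={r,s,t,u,v,w,x,y} A14={q,s,t,v,w,x,y} A23={r,t,w,x,y} A24={t,w,x,y} A34={s,t,v,w,x,y}
  A123={r,t,w,x,y} A124={t,w,x,y} A134={s,t,v,w,x,y} A234={t,w,x,y}
  A1234={t,w,x,y}
components per intersection:
  A1: {q,r,s,t,u,w,x,y} {v}
  A2: {p,r,t,x,y} {w}
  A3: {r,s,t,u,w,x,y} {v}
  A4: {q,s,t,w,x,y} {v}
  A12: {r,y} {t,x} {w}
  A13: {r,s,t,u,w,x,y} {v}
  A14: {q,s,t,w,x,y} {v}
  A23: {r,y} {t,x} {w}
  A24: {t,x} {w} {y}
  A34: {s,t,w,x,y} {v}
  A123: {r,y} {t,x} {w}
  A124: {t,x} {w} {y}
  A134: {s,t,w,x,y} {v}
  A234: {t,x} {w} {y}
  A1234: {t,x} {w} {y}
C dims 8,15,11,3; δ0: rk 6, SNF 1^6; δ1: rk 8, SNF 1^8; δ2: rk 3, SNF 1^3
degree 0: 8−6−0 = 2 → Ȟ^0 ≅ Z^2
degree 1: 15−8−6 = 1 → Ȟ^1 ≅ Z
degree 2: 11−3−8 = 0 → Ȟ^2 ≅ 0

Ȟ^0 = Z^2; Ȟ^1 = Z; Ȟ^2 = 0


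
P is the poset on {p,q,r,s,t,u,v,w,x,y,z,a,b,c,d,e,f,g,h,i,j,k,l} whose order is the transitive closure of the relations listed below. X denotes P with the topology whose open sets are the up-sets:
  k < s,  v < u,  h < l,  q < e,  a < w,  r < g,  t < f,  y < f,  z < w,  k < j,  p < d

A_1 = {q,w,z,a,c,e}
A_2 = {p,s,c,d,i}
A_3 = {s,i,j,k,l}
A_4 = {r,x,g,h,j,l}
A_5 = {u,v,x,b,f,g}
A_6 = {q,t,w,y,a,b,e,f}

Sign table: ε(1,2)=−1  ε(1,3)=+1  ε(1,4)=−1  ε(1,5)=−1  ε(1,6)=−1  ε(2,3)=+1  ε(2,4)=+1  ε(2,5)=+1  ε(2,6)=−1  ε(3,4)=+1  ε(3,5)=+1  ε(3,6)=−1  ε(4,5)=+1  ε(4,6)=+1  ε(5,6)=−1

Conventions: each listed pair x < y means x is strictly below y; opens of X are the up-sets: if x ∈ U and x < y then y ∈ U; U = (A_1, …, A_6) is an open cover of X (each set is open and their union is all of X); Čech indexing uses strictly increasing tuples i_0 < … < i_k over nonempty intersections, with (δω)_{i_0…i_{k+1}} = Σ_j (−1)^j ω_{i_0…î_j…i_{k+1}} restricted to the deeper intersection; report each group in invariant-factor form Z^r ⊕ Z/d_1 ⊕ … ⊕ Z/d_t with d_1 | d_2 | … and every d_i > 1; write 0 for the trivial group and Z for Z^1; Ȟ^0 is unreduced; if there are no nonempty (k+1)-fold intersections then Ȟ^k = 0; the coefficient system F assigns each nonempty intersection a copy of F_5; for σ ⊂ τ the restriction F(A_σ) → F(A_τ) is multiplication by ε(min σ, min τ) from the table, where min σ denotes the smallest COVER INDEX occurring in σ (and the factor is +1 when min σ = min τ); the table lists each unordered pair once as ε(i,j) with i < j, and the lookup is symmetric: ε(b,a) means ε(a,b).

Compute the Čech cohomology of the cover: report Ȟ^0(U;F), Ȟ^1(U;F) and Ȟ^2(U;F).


Ȟ^0 = 0,  Ȟ^1 = 0,  Ȟ^2 = 0

nerve of the cover:
  A12={c} A16={q,w,a,e} A23={s,i} A34={j,l} A45={x,g} A56={b,f}
C dims 6,6; δ0: rk_F5 6
Ȟ^0 = (6 − 6) − 0 = 0, so Ȟ^0 ≅ 0
Ȟ^1 = (6 − 0) − 6 = 0, so Ȟ^1 ≅ 0
Ȟ^2 = (0 − 0) − 0 = 0, so Ȟ^2 ≅ 0


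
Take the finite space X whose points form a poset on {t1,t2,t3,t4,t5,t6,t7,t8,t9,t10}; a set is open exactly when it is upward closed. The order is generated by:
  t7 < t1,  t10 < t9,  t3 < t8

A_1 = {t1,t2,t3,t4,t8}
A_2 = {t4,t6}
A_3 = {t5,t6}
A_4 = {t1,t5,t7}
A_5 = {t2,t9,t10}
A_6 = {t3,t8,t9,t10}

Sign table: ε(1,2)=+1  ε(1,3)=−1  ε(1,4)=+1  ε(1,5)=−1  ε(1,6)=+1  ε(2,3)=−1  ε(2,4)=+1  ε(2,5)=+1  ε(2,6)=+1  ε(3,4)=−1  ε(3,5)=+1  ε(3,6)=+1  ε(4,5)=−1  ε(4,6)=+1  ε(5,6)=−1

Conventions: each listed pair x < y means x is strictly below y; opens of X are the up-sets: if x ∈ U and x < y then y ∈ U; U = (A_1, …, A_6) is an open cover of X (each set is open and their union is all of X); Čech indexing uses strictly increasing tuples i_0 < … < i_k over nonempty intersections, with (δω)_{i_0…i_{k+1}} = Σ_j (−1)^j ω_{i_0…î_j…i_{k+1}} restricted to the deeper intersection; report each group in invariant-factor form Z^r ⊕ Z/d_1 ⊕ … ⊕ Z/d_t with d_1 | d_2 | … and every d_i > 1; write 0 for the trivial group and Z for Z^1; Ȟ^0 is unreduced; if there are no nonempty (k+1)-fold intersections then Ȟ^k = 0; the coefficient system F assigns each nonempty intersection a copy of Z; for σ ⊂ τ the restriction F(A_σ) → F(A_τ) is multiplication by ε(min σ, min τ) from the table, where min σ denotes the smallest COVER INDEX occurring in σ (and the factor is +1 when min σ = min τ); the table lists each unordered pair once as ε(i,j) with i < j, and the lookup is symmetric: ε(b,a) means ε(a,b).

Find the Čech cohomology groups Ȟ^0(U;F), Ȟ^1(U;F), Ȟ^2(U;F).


Ȟ^0 = Z, Ȟ^1 = Z^2 and Ȟ^2 = 0

nonempty intersections:
  A12={t4} A14={t1} A15={t2} A16={t3,t8} A23={t6} A34={t5} A56={t9,t10}
C dims 6,7; δ0: rk 5, SNF 1^5
Ȟ^0: (6−5)−0=1 ⇒ Z
Ȟ^1: (7−0)−5=2 ⇒ Z^2
Ȟ^2: (0−0)−0=0 ⇒ 0


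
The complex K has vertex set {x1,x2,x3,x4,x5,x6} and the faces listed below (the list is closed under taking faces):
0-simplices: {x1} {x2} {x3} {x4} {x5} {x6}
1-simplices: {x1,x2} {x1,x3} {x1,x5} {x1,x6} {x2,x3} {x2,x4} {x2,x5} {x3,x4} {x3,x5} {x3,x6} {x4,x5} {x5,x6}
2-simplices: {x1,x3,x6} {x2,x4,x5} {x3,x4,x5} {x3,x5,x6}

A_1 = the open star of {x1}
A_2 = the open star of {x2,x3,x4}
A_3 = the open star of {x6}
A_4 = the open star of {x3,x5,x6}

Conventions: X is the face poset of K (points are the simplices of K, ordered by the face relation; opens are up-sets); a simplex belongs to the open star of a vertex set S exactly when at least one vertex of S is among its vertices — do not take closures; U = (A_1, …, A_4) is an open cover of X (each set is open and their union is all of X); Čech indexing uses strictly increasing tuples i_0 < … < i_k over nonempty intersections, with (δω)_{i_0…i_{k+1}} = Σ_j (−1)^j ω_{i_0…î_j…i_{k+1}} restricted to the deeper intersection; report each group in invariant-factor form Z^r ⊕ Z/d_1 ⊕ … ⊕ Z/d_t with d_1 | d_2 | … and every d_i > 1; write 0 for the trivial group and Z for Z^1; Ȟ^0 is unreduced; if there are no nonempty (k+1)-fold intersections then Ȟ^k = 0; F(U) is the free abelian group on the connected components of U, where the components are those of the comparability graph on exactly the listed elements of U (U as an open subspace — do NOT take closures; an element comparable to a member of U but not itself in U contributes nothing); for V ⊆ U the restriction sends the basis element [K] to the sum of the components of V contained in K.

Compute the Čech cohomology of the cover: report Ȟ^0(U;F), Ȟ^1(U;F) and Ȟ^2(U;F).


nerve simplices:
  A1={{x1},{x1,x2},{x1,x3},{x1,x5},{x1,x6},{x1,x3,x6}} A2={{x2},{x3},{x4},{x1,x2},{x1,x3},{x2,x3},{x2,x4},{x2,x5},{x3,x4},{x3,x5},{x3,x6},{x4,x5},{x1,x3,x6},{x2,x4,x5},{x3,x4,x5},{x3,x5,x6}} A3={{x6},{x1,x6},{x3,x6},{x5,x6},{x1,x3,x6},{x3,x5,x6}} A4={{x3},{x5},{x6},{x1,x3},{x1,x5},{x1,x6},{x2,x3},{x2,x5},{x3,x4},{x3,x5},{x3,x6},{x4,x5},{x5,x6},{x1,x3,x6},{x2,x4,x5},{x3,x4,x5},{x3,x5,x6}}
  A12={{x1,x2},{x1,x3},{x1,x3,x6}} A13={{x1,x6},{x1,x3,x6}} A14={{x1,x3},{x1,x5},{x1,x6},{x1,x3,x6}} A23={{x3,x6},{x1,x3,x6},{x3,x5,x6}} A24={{x3},{x1,x3},{x2,x3},{x2,x5},{x3,x4},{x3,x5},{x3,x6},{x4,x5},{x1,x3,x6},{x2,x4,x5},{x3,x4,x5},{x3,x5,x6}} A34={{x6},{x1,x6},{x3,x6},{x5,x6},{x1,x3,x6},{x3,x5,x6}}
  A123={{x1,x3,x6}} A124={{x1,x3},{x1,x3,x6}} A134={{x1,x6},{x1,x3,x6}} A234={{x3,x6},{x1,x3,x6},{x3,x5,x6}}
  A1234={{x1,x3,x6}}
components per intersection:
  A1: {{x1},{x1,x2},{x1,x3},{x1,x5},{x1,x6},{x1,x3,x6}}
  A2: {{x2},{x3},{x4},{x1,x2},{x1,x3},{x2,x3},{x2,x4},{x2,x5},{x3,x4},{x3,x5},{x3,x6},{x4,x5},{x1,x3,x6},{x2,x4,x5},{x3,x4,x5},{x3,x5,x6}}
  A3: {{x6},{x1,x6},{x3,x6},{x5,x6},{x1,x3,x6},{x3,x5,x6}}
  A4: {{x3},{x5},{x6},{x1,x3},{x1,x5},{x1,x6},{x2,x3},{x2,x5},{x3,x4},{x3,x5},{x3,x6},{x4,x5},{x5,x6},{x1,x3,x6},{x2,x4,x5},{x3,x4,x5},{x3,x5,x6}}
  A12: {{x1,x2}} {{x1,x3},{x1,x3,x6}}
  A13: {{x1,x6},{x1,x3,x6}}
  A14: {{x1,x3},{x1,x6},{x1,x3,x6}} {{x1,x5}}
  A23: {{x3,x6},{x1,x3,x6},{x3,x5,x6}}
  A24: {{x3},{x1,x3},{x2,x3},{x2,x5},{x3,x4},{x3,x5},{x3,x6},{x4,x5},{x1,x3,x6},{x2,x4,x5},{x3,x4,x5},{x3,x5,x6}}
  A34: {{x6},{x1,x6},{x3,x6},{x5,x6},{x1,x3,x6},{x3,x5,x6}}
  A123: {{x1,x3,x6}}
  A124: {{x1,x3},{x1,x3,x6}}
  A134: {{x1,x6},{x1,x3,x6}}
  A234: {{x3,x6},{x1,x3,x6},{x3,x5,x6}}
  A1234: {{x1,x3,x6}}
C dims 4,8,4,1; δ0: rk 3, SNF 1^3; δ1: rk 3, SNF 1^3; δ2: rk 1, SNF 1^1
degree 0: 4−3−0 = 1 → Ȟ^0 ≅ Z
degree 1: 8−3−3 = 2 → Ȟ^1 ≅ Z^2
degree 2: 4−1−3 = 0 → Ȟ^2 ≅ 0

Ȟ^0(U;F) ≅ Z, Ȟ^1(U;F) ≅ Z^2 and Ȟ^2(U;F) ≅ 0


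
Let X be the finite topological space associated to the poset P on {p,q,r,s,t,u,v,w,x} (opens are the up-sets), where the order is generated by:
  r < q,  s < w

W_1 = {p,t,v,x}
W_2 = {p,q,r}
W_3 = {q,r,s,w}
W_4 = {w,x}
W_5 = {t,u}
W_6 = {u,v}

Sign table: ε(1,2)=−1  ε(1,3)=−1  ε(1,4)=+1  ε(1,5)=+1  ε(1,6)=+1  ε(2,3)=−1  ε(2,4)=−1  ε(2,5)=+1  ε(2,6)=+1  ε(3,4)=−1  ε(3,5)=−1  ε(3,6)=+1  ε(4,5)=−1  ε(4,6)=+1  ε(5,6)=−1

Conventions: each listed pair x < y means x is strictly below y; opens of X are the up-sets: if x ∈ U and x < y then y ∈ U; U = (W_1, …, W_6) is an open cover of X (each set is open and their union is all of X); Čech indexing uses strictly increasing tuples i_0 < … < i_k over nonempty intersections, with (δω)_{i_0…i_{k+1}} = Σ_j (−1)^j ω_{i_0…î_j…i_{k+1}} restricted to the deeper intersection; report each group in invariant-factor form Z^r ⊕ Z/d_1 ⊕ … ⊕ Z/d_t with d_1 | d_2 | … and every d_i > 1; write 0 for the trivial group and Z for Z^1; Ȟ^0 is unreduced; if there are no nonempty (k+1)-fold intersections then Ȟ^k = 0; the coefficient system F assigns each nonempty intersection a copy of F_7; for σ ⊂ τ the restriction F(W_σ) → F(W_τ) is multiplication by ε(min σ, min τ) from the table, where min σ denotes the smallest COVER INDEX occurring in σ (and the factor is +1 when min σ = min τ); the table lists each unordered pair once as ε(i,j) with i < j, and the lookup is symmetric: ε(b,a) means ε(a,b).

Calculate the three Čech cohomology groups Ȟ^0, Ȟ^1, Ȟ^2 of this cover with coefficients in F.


Ȟ^0(U;F) ≅ 0, Ȟ^1(U;F) ≅ Z/7, Ȟ^2(U;F) ≅ 0

cover nerve:
  W12={p} W14={x} W15={t} W16={v} W23={q,r} W34={w} W56={u}
C dims 6,7; δ0: rk_F7 6
Ȟ^0: (6−6)−0=0 ⇒ 0
Ȟ^1: (7−0)−6=1 ⇒ Z/7
Ȟ^2: (0−0)−0=0 ⇒ 0


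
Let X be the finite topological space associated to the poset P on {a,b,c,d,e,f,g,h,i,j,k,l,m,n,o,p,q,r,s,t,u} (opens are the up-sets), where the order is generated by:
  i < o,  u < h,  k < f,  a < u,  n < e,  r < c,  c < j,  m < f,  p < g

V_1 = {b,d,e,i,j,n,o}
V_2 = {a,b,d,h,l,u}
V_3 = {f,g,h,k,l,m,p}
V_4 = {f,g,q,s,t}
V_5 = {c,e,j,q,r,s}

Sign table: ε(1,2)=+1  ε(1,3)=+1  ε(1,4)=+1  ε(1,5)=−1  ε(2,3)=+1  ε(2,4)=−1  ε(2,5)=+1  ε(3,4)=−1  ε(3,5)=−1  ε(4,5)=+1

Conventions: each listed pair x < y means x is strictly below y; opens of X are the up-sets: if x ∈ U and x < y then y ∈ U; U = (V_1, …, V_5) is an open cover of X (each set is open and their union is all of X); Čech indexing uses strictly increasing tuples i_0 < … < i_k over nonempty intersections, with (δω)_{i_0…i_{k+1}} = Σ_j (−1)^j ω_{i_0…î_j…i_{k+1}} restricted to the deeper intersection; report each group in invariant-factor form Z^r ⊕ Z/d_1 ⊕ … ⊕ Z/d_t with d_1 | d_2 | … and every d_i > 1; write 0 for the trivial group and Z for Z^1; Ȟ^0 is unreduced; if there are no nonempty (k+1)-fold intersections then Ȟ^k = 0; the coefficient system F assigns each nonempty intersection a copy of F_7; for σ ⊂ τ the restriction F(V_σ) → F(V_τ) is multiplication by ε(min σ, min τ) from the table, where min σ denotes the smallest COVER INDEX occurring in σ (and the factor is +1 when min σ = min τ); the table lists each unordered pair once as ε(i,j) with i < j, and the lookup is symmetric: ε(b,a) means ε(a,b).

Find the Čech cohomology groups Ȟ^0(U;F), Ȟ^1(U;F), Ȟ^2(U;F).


Ȟ^0(U;F) ≅ Z/7, Ȟ^1(U;F) ≅ Z/7 and Ȟ^2(U;F) ≅ 0

cover nerve:
  V12={b,d} V15={e,j} V23={h,l} V34={f,g} V45={q,s}
C dims 5,5; δ0: rk_F7 4
Ȟ^0: (5−4)−0=1 ⇒ Z/7
Ȟ^1: (5−0)−4=1 ⇒ Z/7
Ȟ^2: (0−0)−0=0 ⇒ 0


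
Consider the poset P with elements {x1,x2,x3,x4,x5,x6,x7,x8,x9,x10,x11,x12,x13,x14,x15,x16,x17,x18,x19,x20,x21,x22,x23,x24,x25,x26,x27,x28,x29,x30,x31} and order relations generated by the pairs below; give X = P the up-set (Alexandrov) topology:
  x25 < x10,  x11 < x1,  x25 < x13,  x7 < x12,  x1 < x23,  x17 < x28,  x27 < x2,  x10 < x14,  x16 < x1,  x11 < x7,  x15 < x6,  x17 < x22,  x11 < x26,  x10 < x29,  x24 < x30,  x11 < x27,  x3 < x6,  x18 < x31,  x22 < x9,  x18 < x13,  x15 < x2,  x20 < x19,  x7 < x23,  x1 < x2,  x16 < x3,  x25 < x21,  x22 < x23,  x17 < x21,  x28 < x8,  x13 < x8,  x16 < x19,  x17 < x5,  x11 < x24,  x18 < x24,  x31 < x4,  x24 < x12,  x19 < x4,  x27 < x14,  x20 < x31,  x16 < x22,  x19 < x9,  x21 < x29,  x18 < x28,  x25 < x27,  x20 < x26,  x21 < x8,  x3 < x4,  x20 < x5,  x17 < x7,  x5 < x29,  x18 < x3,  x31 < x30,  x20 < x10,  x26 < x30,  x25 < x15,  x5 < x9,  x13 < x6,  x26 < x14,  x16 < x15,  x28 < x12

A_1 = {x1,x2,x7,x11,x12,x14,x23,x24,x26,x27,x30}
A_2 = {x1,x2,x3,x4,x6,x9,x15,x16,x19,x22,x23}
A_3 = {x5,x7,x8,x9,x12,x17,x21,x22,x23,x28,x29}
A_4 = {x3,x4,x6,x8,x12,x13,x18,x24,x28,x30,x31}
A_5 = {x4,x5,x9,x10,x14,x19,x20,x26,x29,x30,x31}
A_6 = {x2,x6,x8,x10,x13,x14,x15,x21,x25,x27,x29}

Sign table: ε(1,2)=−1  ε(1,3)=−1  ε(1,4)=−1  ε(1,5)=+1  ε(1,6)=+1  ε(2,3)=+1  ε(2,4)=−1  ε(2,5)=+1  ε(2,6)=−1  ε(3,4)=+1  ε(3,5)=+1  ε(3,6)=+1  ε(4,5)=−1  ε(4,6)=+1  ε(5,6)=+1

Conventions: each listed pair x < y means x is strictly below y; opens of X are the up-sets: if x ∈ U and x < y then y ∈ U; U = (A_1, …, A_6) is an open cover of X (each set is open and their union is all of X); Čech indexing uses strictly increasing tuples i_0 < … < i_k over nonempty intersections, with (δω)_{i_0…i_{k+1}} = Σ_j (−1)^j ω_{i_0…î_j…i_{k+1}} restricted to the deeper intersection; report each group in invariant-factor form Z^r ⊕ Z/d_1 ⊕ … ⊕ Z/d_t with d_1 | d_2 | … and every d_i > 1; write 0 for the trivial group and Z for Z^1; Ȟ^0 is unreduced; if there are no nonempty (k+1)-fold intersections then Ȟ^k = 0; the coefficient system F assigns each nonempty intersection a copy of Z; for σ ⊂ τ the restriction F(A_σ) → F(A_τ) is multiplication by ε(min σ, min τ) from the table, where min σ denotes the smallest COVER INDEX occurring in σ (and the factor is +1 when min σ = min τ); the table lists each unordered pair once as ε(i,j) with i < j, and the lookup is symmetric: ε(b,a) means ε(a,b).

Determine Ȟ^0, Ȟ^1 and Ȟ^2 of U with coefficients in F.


Ȟ^0 = 0; Ȟ^1 = Z/2; Ȟ^2 = Z

intersection data:
  A12={x1,x2,x23} A13={x7,x12,x23} A14={x12,x24,x30} A15={x14,x26,x30} A16={x2,x14,x27} A23={x9,x22,x23} A24={x3,x4,x6} A25={x4,x9,x19} A26={x2,x6,x15} A34={x8,x12,x28} A35={x5,x9,x29} A36={x8,x21,x29} A45={x4,x30,x31} A46={x6,x8,x13} A56={x10,x14,x29}
  A123={x23} A126={x2} A134={x12} A145={x30} A156={x14} A235={x9} A245={x4} A246={x6} A346={x8} A356={x29}
C dims 6,15,10; δ0: rk 6, SNF 1^5·2; δ1: rk 9, SNF 1^9
Ȟ^0 = (6 − 6) − 0 = 0, so Ȟ^0 ≅ 0
Ȟ^1 = (15 − 9) − 6 = 0 plus torsion [2], so Ȟ^1 ≅ Z/2
Ȟ^2 = (10 − 0) − 9 = 1, so Ȟ^2 ≅ Z


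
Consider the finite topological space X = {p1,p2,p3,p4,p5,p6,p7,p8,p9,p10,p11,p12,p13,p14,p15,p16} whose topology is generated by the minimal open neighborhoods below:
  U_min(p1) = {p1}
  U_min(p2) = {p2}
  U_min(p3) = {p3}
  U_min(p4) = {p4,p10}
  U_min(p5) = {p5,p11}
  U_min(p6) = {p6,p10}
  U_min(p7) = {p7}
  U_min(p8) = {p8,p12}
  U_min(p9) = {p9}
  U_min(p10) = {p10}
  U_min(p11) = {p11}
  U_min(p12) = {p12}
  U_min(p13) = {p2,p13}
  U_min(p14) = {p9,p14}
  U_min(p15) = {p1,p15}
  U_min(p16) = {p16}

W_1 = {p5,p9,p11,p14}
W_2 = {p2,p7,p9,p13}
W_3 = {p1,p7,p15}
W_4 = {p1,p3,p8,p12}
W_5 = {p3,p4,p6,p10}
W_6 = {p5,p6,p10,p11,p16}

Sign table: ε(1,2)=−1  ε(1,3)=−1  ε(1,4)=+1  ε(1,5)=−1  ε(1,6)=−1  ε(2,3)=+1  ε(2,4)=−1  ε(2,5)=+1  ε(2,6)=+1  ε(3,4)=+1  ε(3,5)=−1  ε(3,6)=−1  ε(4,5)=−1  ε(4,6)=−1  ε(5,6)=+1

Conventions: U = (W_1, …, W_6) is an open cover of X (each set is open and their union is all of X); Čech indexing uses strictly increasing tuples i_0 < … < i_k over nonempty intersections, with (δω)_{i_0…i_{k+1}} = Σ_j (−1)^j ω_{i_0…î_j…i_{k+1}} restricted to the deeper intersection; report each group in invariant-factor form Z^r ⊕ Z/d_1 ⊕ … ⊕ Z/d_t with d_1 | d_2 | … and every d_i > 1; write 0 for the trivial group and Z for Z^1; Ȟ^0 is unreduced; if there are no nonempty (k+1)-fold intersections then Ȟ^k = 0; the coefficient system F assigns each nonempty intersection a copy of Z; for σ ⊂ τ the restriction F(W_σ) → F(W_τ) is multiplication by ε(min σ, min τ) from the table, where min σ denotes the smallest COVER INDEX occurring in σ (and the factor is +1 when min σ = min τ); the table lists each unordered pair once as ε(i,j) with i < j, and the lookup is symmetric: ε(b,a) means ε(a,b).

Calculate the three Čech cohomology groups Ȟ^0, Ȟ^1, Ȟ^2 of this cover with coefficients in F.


intersection data:
  W12={p9} W16={p5,p11} W23={p7} W34={p1} W45={p3} W56={p6,p10}
C dims 6,6; δ0: rk 6, SNF 1^5·2
Ȟ^0 = (6 − 6) − 0 = 0, so Ȟ^0 ≅ 0
Ȟ^1 = (6 − 0) − 6 = 0 plus torsion [2], so Ȟ^1 ≅ Z/2
Ȟ^2 = (0 − 0) − 0 = 0, so Ȟ^2 ≅ 0

Ȟ^0 = 0, Ȟ^1 = Z/2, Ȟ^2 = 0


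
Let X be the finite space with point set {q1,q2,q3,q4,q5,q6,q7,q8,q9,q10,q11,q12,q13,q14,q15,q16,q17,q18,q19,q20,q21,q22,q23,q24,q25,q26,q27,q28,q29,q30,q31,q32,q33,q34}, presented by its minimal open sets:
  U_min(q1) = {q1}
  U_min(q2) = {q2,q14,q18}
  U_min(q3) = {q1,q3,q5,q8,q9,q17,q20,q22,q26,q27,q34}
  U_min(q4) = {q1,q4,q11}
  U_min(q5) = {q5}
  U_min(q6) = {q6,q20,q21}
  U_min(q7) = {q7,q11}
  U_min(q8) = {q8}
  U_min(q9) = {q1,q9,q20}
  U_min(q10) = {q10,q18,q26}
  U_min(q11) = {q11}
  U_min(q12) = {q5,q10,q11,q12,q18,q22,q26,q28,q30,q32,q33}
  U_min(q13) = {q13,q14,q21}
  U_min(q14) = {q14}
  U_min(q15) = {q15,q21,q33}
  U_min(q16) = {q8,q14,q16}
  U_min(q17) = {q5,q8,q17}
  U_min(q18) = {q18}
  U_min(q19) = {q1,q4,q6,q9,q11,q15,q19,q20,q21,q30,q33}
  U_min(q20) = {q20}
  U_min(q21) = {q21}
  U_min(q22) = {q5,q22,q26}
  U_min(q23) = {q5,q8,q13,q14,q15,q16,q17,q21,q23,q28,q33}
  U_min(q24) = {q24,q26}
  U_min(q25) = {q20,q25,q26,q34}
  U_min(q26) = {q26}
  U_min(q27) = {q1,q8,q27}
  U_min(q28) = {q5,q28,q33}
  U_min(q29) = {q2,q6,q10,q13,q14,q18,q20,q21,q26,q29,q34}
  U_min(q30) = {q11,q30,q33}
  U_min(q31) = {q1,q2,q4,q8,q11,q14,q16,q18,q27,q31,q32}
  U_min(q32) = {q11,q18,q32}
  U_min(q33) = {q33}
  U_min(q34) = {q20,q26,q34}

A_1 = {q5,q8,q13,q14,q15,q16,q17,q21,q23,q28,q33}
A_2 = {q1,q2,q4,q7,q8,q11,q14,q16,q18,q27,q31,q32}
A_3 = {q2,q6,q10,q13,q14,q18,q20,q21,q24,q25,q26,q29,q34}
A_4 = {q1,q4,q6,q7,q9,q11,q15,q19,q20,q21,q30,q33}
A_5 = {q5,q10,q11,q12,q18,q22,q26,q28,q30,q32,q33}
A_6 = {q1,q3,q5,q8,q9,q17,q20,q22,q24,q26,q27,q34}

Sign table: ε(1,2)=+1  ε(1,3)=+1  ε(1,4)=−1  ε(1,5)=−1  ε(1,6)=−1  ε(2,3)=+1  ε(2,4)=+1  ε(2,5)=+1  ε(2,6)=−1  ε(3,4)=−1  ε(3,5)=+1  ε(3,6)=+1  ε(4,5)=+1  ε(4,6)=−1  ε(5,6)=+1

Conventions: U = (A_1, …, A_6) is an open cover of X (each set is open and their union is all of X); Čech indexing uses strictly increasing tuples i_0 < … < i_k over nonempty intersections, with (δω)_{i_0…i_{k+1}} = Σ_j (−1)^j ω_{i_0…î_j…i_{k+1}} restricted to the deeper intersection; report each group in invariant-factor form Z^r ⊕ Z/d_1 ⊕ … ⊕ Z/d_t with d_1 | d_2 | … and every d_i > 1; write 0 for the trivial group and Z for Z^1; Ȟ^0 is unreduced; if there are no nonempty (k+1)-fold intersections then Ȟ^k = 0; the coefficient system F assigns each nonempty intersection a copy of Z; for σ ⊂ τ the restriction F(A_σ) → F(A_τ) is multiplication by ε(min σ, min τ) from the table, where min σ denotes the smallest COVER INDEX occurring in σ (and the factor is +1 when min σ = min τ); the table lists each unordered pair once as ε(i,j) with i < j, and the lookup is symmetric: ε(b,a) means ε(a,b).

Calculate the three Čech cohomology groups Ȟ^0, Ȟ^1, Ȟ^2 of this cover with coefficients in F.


intersection data:
  A12={q8,q14,q16} A13={q13,q14,q21} A14={q15,q21,q33} A15={q5,q28,q33} A16={q5,q8,q17} A23={q2,q14,q18} A24={q1,q4,q7,q11} A25={q11,q18,q32} A26={q1,q8,q27} A34={q6,q20,q21} A35={q10,q18,q26} A36={q20,q24,q26,q34} A45={q11,q30,q33} A46={q1,q9,q20} A56={q5,q22,q26}
  A123={q14} A126={q8} A134={q21} A145={q33} A156={q5} A235={q18} A245={q11} A246={q1} A346={q20} A356={q26}
C dims 6,15,10; δ0: rk 6, SNF 1^5·2; δ1: rk 9, SNF 1^9
Ȟ^0 = (6 − 6) − 0 = 0, so Ȟ^0 ≅ 0
Ȟ^1 = (15 − 9) − 6 = 0 plus torsion [2], so Ȟ^1 ≅ Z/2
Ȟ^2 = (10 − 0) − 9 = 1, so Ȟ^2 ≅ Z

Ȟ^0(U;F) ≅ 0, Ȟ^1(U;F) ≅ Z/2, Ȟ^2(U;F) ≅ Z


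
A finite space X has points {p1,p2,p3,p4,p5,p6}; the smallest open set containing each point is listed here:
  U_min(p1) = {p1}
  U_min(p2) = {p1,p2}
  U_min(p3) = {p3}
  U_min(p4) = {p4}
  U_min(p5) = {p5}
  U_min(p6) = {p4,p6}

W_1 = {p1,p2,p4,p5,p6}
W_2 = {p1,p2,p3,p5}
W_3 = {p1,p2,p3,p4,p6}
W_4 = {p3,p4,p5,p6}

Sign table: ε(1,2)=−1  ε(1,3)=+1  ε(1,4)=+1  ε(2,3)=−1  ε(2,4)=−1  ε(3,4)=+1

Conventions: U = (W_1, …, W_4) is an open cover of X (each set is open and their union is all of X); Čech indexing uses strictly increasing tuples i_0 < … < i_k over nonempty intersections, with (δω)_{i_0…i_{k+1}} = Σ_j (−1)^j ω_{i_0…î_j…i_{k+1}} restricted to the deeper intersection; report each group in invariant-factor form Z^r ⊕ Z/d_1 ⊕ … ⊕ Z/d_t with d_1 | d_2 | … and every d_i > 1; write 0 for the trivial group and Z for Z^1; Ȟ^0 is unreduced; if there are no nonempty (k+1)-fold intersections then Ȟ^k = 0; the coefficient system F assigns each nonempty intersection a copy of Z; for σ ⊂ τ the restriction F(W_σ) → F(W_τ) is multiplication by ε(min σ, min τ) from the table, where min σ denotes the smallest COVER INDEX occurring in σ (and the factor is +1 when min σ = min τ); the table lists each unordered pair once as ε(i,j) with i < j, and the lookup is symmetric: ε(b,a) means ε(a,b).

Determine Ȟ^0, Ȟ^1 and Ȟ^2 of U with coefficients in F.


cover nerve:
  W12={p1,p2,p5} W13={p1,p2,p4,p6} W14={p4,p5,p6} W23={p1,p2,p3} W24={p3,p5} W34={p3,p4,p6}
  W123={p1,p2} W124={p5} W134={p4,p6} W234={p3}
C dims 4,6,4; δ0: rk 3, SNF 1^3; δ1: rk 3, SNF 1^3
Ȟ^0: (4−3)−0=1 ⇒ Z
Ȟ^1: (6−3)−3=0 ⇒ 0
Ȟ^2: (4−0)−3=1 ⇒ Z

Ȟ^0(U;F) ≅ Z; Ȟ^1(U;F) ≅ 0; Ȟ^2(U;F) ≅ Z


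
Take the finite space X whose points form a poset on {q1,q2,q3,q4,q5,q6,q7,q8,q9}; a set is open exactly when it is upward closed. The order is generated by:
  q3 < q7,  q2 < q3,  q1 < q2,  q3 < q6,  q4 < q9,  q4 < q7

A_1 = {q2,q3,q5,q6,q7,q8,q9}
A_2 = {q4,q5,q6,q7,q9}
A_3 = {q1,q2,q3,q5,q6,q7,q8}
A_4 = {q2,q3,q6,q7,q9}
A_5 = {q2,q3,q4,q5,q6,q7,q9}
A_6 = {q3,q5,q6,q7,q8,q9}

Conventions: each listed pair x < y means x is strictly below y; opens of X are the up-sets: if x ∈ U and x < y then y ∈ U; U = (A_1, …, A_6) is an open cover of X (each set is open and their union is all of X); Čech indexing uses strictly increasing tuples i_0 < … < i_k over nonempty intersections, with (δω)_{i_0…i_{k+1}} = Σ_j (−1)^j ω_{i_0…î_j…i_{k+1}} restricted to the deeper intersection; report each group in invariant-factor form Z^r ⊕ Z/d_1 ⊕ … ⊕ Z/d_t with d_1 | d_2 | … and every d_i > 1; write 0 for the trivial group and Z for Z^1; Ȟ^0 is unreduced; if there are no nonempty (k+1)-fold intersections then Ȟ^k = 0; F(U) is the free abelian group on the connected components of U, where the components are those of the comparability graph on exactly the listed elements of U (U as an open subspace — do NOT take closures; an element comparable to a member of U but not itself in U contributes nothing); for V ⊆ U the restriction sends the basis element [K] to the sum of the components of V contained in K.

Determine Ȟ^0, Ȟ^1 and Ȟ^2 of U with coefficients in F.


nonempty overlaps:
  A12={q5,q6,q7,q9} A13={q2,q3,q5,q6,q7,q8} A14={q2,q3,q6,q7,q9} A15={q2,q3,q5,q6,q7,q9} A16={q3,q5,q6,q7,q8,q9} A23={q5,q6,q7} A24={q6,q7,q9} A25={q4,q5,q6,q7,q9} A26={q5,q6,q7,q9} A34={q2,q3,q6,q7} A35={q2,q3,q5,q6,q7} A36={q3,q5,q6,q7,q8} A45={q2,q3,q6,q7,q9} A46={q3,q6,q7,q9} A56={q3,q5,q6,q7,q9}
  A123={q5,q6,q7} A124={q6,q7,q9} A125={q5,q6,q7,q9} A126={q5,q6,q7,q9} A134={q2,q3,q6,q7} A135={q2,q3,q5,q6,q7} A136={q3,q5,q6,q7,q8} A145={q2,q3,q6,q7,q9} A146={q3,q6,q7,q9} A156={q3,q5,q6,q7,q9} A234={q6,q7} A235={q5,q6,q7} A236={q5,q6,q7} A245={q6,q7,q9} A246={q6,q7,q9} A256={q5,q6,q7,q9} A345={q2,q3,q6,q7} A346={q3,q6,q7} A356={q3,q5,q6,q7} A456={q3,q6,q7,q9}
  A1234={q6,q7} A1235={q5,q6,q7} A1236={q5,q6,q7} A1245={q6,q7,q9} A1246={q6,q7,q9} A1256={q5,q6,q7,q9} A1345={q2,q3,q6,q7} A1346={q3,q6,q7} A1356={q3,q5,q6,q7} A1456={q3,q6,q7,q9} A2345={q6,q7} A2346={q6,q7} A2356={q5,q6,q7} A2456={q6,q7,q9} A3456={q3,q6,q7}
  A12345={q6,q7} A12346={q6,q7} A12356={q5,q6,q7} A12456={q6,q7,q9} A13456={q3,q6,q7} A23456={q6,q7}
  A123456={q6,q7}
components per intersection:
  A1: {q2,q3,q6,q7} {q5} {q8} {q9}
  A2: {q4,q7,q9} {q5} {q6}
  A3: {q1,q2,q3,q6,q7} {q5} {q8}
  A4: {q2,q3,q6,q7} {q9}
  A5: {q2,q3,q4,q6,q7,q9} {q5}
  A6: {q3,q6,q7} {q5} {q8} {q9}
  A12: {q5} {q6} {q7} {q9}
  A13: {q2,q3,q6,q7} {q5} {q8}
  A14: {q2,q3,q6,q7} {q9}
  A15: {q2,q3,q6,q7} {q5} {q9}
  A16: {q3,q6,q7} {q5} {q8} {q9}
  A23: {q5} {q6} {q7}
  A24: {q6} {q7} {q9}
  A25: {q4,q7,q9} {q5} {q6}
  A26: {q5} {q6} {q7} {q9}
  A34: {q2,q3,q6,q7}
  A35: {q2,q3,q6,q7} {q5}
  A36: {q3,q6,q7} {q5} {q8}
  A45: {q2,q3,q6,q7} {q9}
  A46: {q3,q6,q7} {q9}
  A56: {q3,q6,q7} {q5} {q9}
  A123: {q5} {q6} {q7}
  A124: {q6} {q7} {q9}
  A125: {q5} {q6} {q7} {q9}
  A126: {q5} {q6} {q7} {q9}
  A134: {q2,q3,q6,q7}
  A135: {q2,q3,q6,q7} {q5}
  A136: {q3,q6,q7} {q5} {q8}
  A145: {q2,q3,q6,q7} {q9}
  A146: {q3,q6,q7} {q9}
  A156: {q3,q6,q7} {q5} {q9}
  A234: {q6} {q7}
  A235: {q5} {q6} {q7}
  A236: {q5} {q6} {q7}
  A245: {q6} {q7} {q9}
  A246: {q6} {q7} {q9}
  A256: {q5} {q6} {q7} {q9}
  A345: {q2,q3,q6,q7}
  A346: {q3,q6,q7}
  A356: {q3,q6,q7} {q5}
  A456: {q3,q6,q7} {q9}
  A1234: {q6} {q7}
  A1235: {q5} {q6} {q7}
  A1236: {q5} {q6} {q7}
  A1245: {q6} {q7} {q9}
  A1246: {q6} {q7} {q9}
  A1256: {q5} {q6} {q7} {q9}
  A1345: {q2,q3,q6,q7}
  A1346: {q3,q6,q7}
  A1356: {q3,q6,q7} {q5}
  A1456: {q3,q6,q7} {q9}
  A2345: {q6} {q7}
  A2346: {q6} {q7}
  A2356: {q5} {q6} {q7}
  A2456: {q6} {q7} {q9}
  A3456: {q3,q6,q7}
  A12345: {q6} {q7}
  A12346: {q6} {q7}
  A12356: {q5} {q6} {q7}
  A12456: {q6} {q7} {q9}
  A13456: {q3,q6,q7}
  A23456: {q6} {q7}
  A123456: {q6} {q7}
C dims 18,42,51,35; δ0: rk 15, SNF 1^15; δ1: rk 27, SNF 1^27; δ2: rk 24, SNF 1^24
degree 0: 18−15−0 = 3 → Ȟ^0 ≅ Z^3
degree 1: 42−27−15 = 0 → Ȟ^1 ≅ 0
degree 2: 51−24−27 = 0 → Ȟ^2 ≅ 0

Ȟ^0 = Z^3, Ȟ^1 = 0, Ȟ^2 = 0


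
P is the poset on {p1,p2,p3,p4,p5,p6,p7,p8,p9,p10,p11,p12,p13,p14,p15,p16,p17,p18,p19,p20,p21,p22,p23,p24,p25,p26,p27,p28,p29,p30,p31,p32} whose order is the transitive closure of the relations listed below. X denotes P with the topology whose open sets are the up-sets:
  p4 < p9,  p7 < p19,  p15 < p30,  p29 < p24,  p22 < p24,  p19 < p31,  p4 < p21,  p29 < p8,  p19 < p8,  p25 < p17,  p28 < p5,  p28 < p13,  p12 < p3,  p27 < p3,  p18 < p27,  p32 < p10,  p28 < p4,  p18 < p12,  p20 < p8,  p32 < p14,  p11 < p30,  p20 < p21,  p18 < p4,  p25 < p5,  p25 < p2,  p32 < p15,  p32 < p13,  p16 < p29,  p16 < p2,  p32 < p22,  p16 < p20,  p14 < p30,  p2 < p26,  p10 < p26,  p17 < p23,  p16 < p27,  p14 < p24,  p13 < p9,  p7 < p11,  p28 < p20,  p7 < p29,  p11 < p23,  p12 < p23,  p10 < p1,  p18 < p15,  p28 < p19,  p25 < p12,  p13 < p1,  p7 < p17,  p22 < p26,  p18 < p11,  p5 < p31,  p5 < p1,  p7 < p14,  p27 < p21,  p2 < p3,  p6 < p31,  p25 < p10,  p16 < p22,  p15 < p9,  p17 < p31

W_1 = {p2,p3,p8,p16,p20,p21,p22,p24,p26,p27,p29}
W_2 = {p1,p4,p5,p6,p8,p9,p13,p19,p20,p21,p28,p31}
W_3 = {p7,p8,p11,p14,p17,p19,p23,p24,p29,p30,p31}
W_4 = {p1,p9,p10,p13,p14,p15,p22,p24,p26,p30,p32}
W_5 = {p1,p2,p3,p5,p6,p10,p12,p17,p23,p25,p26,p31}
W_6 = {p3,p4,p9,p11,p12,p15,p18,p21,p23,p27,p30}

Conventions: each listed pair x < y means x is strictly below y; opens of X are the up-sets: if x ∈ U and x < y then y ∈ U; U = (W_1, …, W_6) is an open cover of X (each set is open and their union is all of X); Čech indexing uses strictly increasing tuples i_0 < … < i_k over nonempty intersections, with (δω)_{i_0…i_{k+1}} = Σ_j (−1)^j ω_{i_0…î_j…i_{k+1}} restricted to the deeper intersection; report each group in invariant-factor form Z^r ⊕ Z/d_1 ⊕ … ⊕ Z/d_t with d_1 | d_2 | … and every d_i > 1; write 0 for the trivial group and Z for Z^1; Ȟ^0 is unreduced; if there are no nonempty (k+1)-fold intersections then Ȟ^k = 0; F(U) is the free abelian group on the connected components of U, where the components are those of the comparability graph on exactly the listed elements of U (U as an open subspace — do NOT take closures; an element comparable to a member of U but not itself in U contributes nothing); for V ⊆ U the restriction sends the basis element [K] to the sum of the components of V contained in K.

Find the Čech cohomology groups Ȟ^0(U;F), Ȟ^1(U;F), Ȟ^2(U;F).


Ȟ^0 ≅ Z, Ȟ^1 ≅ 0, Ȟ^2 ≅ Z/2

cover nerve:
  W12={p8,p20,p21} W13={p8,p24,p29} W14={p22,p24,p26} W15={p2,p3,p26} W16={p3,p21,p27} W23={p8,p19,p31} W24={p1,p9,p13} W25={p1,p5,p6,p31} W26={p4,p9,p21} W34={p14,p24,p30} W35={p17,p23,p31} W36={p11,p23,p30} W45={p1,p10,p26} W46={p9,p15,p30} W56={p3,p12,p23}
  W123={p8} W126={p21} W134={p24} W145={p26} W156={p3} W235={p31} W245={p1} W246={p9} W346={p30} W356={p23}
components per intersection:
  W1: {p2,p3,p8,p16,p20,p21,p22,p24,p26,p27,p29}
  W2: {p1,p4,p5,p6,p8,p9,p13,p19,p20,p21,p28,p31}
  W3: {p7,p8,p11,p14,p17,p19,p23,p24,p29,p30,p31}
  W4: {p1,p9,p10,p13,p14,p15,p22,p24,p26,p30,p32}
  W5: {p1,p2,p3,p5,p6,p10,p12,p17,p23,p25,p26,p31}
  W6: {p3,p4,p9,p11,p12,p15,p18,p21,p23,p27,p30}
  W12: {p8,p20,p21}
  W13: {p8,p24,p29}
  W14: {p22,p24,p26}
  W15: {p2,p3,p26}
  W16: {p3,p21,p27}
  W23: {p8,p19,p31}
  W24: {p1,p9,p13}
  W25: {p1,p5,p6,p31}
  W26: {p4,p9,p21}
  W34: {p14,p24,p30}
  W35: {p17,p23,p31}
  W36: {p11,p23,p30}
  W45: {p1,p10,p26}
  W46: {p9,p15,p30}
  W56: {p3,p12,p23}
  W123: {p8}
  W126: {p21}
  W134: {p24}
  W145: {p26}
  W156: {p3}
  W235: {p31}
  W245: {p1}
  W246: {p9}
  W346: {p30}
  W356: {p23}
C dims 6,15,10; δ0: rk 5, SNF 1^5; δ1: rk 10, SNF 1^9·2
Ȟ^0: (6−5)−0=1 ⇒ Z
Ȟ^1: (15−10)−5=0 ⇒ 0
Ȟ^2: (10−0)−10=0 plus torsion [2] ⇒ Z/2


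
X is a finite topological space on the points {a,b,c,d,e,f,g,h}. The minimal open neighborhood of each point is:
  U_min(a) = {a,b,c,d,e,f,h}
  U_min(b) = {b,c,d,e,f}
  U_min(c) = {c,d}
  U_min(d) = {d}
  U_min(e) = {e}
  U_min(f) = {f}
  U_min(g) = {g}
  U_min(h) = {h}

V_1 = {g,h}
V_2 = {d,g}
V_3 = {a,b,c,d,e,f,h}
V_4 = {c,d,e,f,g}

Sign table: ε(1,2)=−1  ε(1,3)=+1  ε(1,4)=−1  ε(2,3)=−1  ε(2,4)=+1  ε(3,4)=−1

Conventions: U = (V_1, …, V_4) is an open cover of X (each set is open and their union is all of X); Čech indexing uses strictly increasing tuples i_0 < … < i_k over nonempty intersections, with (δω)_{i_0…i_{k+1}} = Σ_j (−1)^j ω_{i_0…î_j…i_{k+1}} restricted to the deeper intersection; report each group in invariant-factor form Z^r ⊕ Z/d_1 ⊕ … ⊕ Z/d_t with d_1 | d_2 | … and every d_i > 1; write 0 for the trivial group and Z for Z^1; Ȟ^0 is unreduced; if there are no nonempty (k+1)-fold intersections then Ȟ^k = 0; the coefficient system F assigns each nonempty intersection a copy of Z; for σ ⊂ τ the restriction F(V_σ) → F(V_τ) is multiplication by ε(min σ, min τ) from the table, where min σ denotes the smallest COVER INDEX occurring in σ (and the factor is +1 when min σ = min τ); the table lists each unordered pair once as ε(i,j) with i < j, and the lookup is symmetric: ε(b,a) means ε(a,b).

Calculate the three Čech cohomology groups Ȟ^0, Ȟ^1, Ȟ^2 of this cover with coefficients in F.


Ȟ^0 ≅ Z, Ȟ^1 ≅ Z, Ȟ^2 ≅ 0

cover nerve:
  V12={g} V13={h} V14={g} V23={d} V24={d,g} V34={c,d,e,f}
  V124={g} V234={d}
C dims 4,6,2; δ0: rk 3, SNF 1^3; δ1: rk 2, SNF 1^2
Ȟ^0: (4−3)−0=1 ⇒ Z
Ȟ^1: (6−2)−3=1 ⇒ Z
Ȟ^2: (2−0)−2=0 ⇒ 0


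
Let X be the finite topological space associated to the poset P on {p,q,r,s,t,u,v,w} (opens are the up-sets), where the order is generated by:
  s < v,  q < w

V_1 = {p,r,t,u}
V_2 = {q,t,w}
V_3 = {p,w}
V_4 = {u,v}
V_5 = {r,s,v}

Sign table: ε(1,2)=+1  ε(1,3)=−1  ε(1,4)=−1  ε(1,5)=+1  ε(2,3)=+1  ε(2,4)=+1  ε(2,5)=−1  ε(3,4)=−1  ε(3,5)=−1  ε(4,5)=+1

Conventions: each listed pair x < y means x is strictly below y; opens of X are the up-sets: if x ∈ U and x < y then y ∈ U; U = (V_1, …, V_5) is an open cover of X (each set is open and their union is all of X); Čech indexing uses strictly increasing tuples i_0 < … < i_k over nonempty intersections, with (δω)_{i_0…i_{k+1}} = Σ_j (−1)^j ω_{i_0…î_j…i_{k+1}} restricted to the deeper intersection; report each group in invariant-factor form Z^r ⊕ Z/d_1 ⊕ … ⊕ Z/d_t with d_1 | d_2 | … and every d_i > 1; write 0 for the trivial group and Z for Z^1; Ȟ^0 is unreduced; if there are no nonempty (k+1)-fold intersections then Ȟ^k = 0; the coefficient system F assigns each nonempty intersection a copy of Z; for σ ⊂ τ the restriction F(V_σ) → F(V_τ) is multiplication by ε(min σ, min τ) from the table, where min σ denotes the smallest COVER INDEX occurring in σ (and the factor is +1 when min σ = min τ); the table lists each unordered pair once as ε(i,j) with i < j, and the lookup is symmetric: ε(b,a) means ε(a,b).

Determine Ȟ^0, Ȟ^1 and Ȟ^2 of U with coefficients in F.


intersection data:
  V12={t} V13={p} V14={u} V15={r} V23={w} V45={v}
C dims 5,6; δ0: rk 5, SNF 1^4·2
Ȟ^0 = (5 − 5) − 0 = 0, so Ȟ^0 ≅ 0
Ȟ^1 = (6 − 0) − 5 = 1 plus torsion [2], so Ȟ^1 ≅ Z ⊕ Z/2
Ȟ^2 = (0 − 0) − 0 = 0, so Ȟ^2 ≅ 0

Ȟ^0 ≅ 0, Ȟ^1 ≅ Z ⊕ Z/2, Ȟ^2 ≅ 0


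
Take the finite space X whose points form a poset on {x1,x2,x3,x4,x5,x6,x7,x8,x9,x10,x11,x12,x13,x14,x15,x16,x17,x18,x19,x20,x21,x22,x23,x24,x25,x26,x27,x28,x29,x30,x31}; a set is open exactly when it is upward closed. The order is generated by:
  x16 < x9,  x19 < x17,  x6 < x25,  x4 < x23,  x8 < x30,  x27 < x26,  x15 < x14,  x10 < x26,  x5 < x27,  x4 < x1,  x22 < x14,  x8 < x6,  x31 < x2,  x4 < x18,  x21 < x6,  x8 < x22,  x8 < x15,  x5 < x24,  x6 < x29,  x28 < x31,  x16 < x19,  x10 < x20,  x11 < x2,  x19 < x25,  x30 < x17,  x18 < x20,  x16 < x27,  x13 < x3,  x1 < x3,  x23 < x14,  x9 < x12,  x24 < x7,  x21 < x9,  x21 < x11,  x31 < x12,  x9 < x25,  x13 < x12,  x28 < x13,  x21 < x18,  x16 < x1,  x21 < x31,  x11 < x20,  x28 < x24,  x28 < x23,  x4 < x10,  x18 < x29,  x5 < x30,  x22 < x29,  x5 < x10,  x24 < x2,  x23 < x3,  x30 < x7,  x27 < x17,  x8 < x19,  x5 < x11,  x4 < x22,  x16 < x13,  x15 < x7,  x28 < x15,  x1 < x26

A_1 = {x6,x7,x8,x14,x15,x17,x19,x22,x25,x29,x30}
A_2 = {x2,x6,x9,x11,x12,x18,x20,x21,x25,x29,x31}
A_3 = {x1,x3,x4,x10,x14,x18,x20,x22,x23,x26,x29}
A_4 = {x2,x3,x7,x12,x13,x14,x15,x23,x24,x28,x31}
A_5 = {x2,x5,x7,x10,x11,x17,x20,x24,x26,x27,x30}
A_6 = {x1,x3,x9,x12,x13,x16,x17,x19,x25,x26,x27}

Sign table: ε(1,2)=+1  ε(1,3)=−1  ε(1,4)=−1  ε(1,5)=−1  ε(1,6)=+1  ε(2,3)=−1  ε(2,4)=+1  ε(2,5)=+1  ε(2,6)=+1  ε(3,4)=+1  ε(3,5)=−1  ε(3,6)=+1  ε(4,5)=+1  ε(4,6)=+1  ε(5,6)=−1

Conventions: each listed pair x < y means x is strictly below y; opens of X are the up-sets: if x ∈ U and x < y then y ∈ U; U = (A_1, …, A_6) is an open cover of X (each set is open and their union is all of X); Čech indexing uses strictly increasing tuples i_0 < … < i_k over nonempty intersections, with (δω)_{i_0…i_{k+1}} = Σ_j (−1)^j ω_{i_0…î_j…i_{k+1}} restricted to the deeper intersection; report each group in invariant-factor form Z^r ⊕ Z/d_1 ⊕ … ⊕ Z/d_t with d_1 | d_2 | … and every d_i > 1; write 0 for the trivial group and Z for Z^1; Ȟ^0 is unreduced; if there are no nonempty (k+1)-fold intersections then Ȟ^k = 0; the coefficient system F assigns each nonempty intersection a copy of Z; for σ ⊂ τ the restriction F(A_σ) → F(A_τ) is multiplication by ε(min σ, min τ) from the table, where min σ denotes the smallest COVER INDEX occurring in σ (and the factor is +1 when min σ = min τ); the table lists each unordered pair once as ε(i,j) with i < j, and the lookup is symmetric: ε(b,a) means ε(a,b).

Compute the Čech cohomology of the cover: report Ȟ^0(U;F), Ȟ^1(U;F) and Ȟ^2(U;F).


nonempty intersections:
  A12={x6,x25,x29} A13={x14,x22,x29} A14={x7,x14,x15} A15={x7,x17,x30} A16={x17,x19,x25} A23={x18,x20,x29} A24={x2,x12,x31} A25={x2,x11,x20} A26={x9,x12,x25} A34={x3,x14,x23} A35={x10,x20,x26} A36={x1,x3,x26} A45={x2,x7,x24} A46={x3,x12,x13} A56={x17,x26,x27}
  A123={x29} A126={x25} A134={x14} A145={x7} A156={x17} A235={x20} A245={x2} A246={x12} A346={x3} A356={x26}
C dims 6,15,10; δ0: rk 6, SNF 1^5·2; δ1: rk 9, SNF 1^9
Ȟ^0: (6−6)−0=0 ⇒ 0
Ȟ^1: (15−9)−6=0 plus torsion [2] ⇒ Z/2
Ȟ^2: (10−0)−9=1 ⇒ Z

Ȟ^0 = 0; Ȟ^1 = Z/2; Ȟ^2 = Z
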